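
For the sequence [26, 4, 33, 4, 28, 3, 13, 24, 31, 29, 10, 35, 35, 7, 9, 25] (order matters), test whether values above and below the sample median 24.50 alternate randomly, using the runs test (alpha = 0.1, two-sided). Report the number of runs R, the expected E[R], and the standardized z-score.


Step 1: Compute median = 24.50; label A = above, B = below.
Labels in order: ABABABBBAABAABBA  (n_A = 8, n_B = 8)
Step 2: Count runs R = 11.
Step 3: Under H0 (random ordering), E[R] = 2*n_A*n_B/(n_A+n_B) + 1 = 2*8*8/16 + 1 = 9.0000.
        Var[R] = 2*n_A*n_B*(2*n_A*n_B - n_A - n_B) / ((n_A+n_B)^2 * (n_A+n_B-1)) = 14336/3840 = 3.7333.
        SD[R] = 1.9322.
Step 4: Continuity-corrected z = (R - 0.5 - E[R]) / SD[R] = (11 - 0.5 - 9.0000) / 1.9322 = 0.7763.
Step 5: Two-sided p-value via normal approximation = 2*(1 - Phi(|z|)) = 0.437558.
Step 6: alpha = 0.1. fail to reject H0.

R = 11, z = 0.7763, p = 0.437558, fail to reject H0.


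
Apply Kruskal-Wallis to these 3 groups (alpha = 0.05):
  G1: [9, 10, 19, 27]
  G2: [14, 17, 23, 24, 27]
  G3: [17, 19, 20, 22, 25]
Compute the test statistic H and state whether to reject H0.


Step 1: Combine all N = 14 observations and assign midranks.
sorted (value, group, rank): (9,G1,1), (10,G1,2), (14,G2,3), (17,G2,4.5), (17,G3,4.5), (19,G1,6.5), (19,G3,6.5), (20,G3,8), (22,G3,9), (23,G2,10), (24,G2,11), (25,G3,12), (27,G1,13.5), (27,G2,13.5)
Step 2: Sum ranks within each group.
R_1 = 23 (n_1 = 4)
R_2 = 42 (n_2 = 5)
R_3 = 40 (n_3 = 5)
Step 3: H = 12/(N(N+1)) * sum(R_i^2/n_i) - 3(N+1)
     = 12/(14*15) * (23^2/4 + 42^2/5 + 40^2/5) - 3*15
     = 0.057143 * 805.05 - 45
     = 1.002857.
Step 4: Ties present; correction factor C = 1 - 18/(14^3 - 14) = 0.993407. Corrected H = 1.002857 / 0.993407 = 1.009513.
Step 5: Under H0, H ~ chi^2(2); p-value = 0.603652.
Step 6: alpha = 0.05. fail to reject H0.

H = 1.0095, df = 2, p = 0.603652, fail to reject H0.


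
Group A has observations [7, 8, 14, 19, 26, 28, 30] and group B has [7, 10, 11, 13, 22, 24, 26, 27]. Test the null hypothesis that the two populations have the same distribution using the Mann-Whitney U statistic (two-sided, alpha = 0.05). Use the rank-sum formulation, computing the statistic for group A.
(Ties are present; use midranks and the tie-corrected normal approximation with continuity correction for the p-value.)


Step 1: Combine and sort all 15 observations; assign midranks.
sorted (value, group): (7,X), (7,Y), (8,X), (10,Y), (11,Y), (13,Y), (14,X), (19,X), (22,Y), (24,Y), (26,X), (26,Y), (27,Y), (28,X), (30,X)
ranks: 7->1.5, 7->1.5, 8->3, 10->4, 11->5, 13->6, 14->7, 19->8, 22->9, 24->10, 26->11.5, 26->11.5, 27->13, 28->14, 30->15
Step 2: Rank sum for X: R1 = 1.5 + 3 + 7 + 8 + 11.5 + 14 + 15 = 60.
Step 3: U_X = R1 - n1(n1+1)/2 = 60 - 7*8/2 = 60 - 28 = 32.
       U_Y = n1*n2 - U_X = 56 - 32 = 24.
Step 4: Ties are present, so use the tie-corrected normal approximation (with continuity correction) for the p-value.
Step 5: p-value = 0.684910; compare to alpha = 0.05. fail to reject H0.

U_X = 32, p = 0.684910, fail to reject H0 at alpha = 0.05.


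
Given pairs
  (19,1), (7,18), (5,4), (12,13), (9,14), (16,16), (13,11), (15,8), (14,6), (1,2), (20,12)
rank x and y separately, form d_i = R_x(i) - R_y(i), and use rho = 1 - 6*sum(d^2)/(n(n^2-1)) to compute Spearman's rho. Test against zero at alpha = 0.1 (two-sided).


Step 1: Rank x and y separately (midranks; no ties here).
rank(x): 19->10, 7->3, 5->2, 12->5, 9->4, 16->9, 13->6, 15->8, 14->7, 1->1, 20->11
rank(y): 1->1, 18->11, 4->3, 13->8, 14->9, 16->10, 11->6, 8->5, 6->4, 2->2, 12->7
Step 2: d_i = R_x(i) - R_y(i); compute d_i^2.
  (10-1)^2=81, (3-11)^2=64, (2-3)^2=1, (5-8)^2=9, (4-9)^2=25, (9-10)^2=1, (6-6)^2=0, (8-5)^2=9, (7-4)^2=9, (1-2)^2=1, (11-7)^2=16
sum(d^2) = 216.
Step 3: rho = 1 - 6*216 / (11*(11^2 - 1)) = 1 - 1296/1320 = 0.018182.
Step 4: Under H0, t = rho * sqrt((n-2)/(1-rho^2)) = 0.0546 ~ t(9).
Step 5: Two-sided p-value from the t-distribution with 9 df = 0.957685.
Step 6: alpha = 0.1. fail to reject H0.

rho = 0.0182, p = 0.957685, fail to reject H0 at alpha = 0.1.


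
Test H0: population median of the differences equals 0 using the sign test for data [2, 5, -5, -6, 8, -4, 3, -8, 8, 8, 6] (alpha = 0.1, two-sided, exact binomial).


Step 1: Discard zero differences. Original n = 11; n_eff = number of nonzero differences = 11.
Nonzero differences (with sign): +2, +5, -5, -6, +8, -4, +3, -8, +8, +8, +6
Step 2: Count signs: positive = 7, negative = 4.
Step 3: Under H0: P(positive) = 0.5, so the number of positives S ~ Bin(11, 0.5).
Step 4: Two-sided exact p-value = sum of Bin(11,0.5) probabilities at or below the observed probability = 0.548828.
Step 5: alpha = 0.1. fail to reject H0.

n_eff = 11, pos = 7, neg = 4, p = 0.548828, fail to reject H0.


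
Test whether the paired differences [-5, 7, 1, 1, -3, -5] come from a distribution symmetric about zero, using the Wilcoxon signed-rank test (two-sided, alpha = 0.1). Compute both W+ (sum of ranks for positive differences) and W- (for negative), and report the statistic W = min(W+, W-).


Step 1: Drop any zero differences (none here) and take |d_i|.
|d| = [5, 7, 1, 1, 3, 5]
Step 2: Midrank |d_i| (ties get averaged ranks).
ranks: |5|->4.5, |7|->6, |1|->1.5, |1|->1.5, |3|->3, |5|->4.5
Step 3: Attach original signs; sum ranks with positive sign and with negative sign.
W+ = 6 + 1.5 + 1.5 = 9
W- = 4.5 + 3 + 4.5 = 12
(Check: W+ + W- = 21 should equal n(n+1)/2 = 21.)
Step 4: Test statistic W = min(W+, W-) = 9.
Step 5: Ties in |d|, so use the tie-corrected normal approximation.
        E[W] = n(n+1)/4 = 6*7/4 = 10.5.
        Tie groups: |d|=1 (t=2), |d|=5 (t=2); sum(t^3 - t) = 12.
        Var[W] = n(n+1)(2n+1)/24 - sum(t^3-t)/48 = 546/24 - 12/48 = 22.5.
        z = (W - E[W]) / sqrt(Var[W]) = (9 - 10.5) / 4.7434 = -0.3162.
        Two-sided p = 2*Phi(z) = 0.751830.
Step 6: alpha = 0.1. fail to reject H0.

W+ = 9, W- = 12, W = min = 9, p = 0.751830, fail to reject H0.


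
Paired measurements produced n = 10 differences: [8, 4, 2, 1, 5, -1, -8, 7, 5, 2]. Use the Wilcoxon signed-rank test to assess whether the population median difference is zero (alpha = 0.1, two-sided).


Step 1: Drop any zero differences (none here) and take |d_i|.
|d| = [8, 4, 2, 1, 5, 1, 8, 7, 5, 2]
Step 2: Midrank |d_i| (ties get averaged ranks).
ranks: |8|->9.5, |4|->5, |2|->3.5, |1|->1.5, |5|->6.5, |1|->1.5, |8|->9.5, |7|->8, |5|->6.5, |2|->3.5
Step 3: Attach original signs; sum ranks with positive sign and with negative sign.
W+ = 9.5 + 5 + 3.5 + 1.5 + 6.5 + 8 + 6.5 + 3.5 = 44
W- = 1.5 + 9.5 = 11
(Check: W+ + W- = 55 should equal n(n+1)/2 = 55.)
Step 4: Test statistic W = min(W+, W-) = 11.
Step 5: Ties in |d|, so use the tie-corrected normal approximation.
        E[W] = n(n+1)/4 = 10*11/4 = 27.5.
        Tie groups: |d|=1 (t=2), |d|=2 (t=2), |d|=5 (t=2), |d|=8 (t=2); sum(t^3 - t) = 24.
        Var[W] = n(n+1)(2n+1)/24 - sum(t^3-t)/48 = 2310/24 - 24/48 = 95.75.
        z = (W - E[W]) / sqrt(Var[W]) = (11 - 27.5) / 9.7852 = -1.6862.
        Two-sided p = 2*Phi(z) = 0.091753.
Step 6: alpha = 0.1. reject H0.

W+ = 44, W- = 11, W = min = 11, p = 0.091753, reject H0.


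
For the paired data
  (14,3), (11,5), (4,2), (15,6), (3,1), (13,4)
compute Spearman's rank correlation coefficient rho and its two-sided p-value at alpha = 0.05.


Step 1: Rank x and y separately (midranks; no ties here).
rank(x): 14->5, 11->3, 4->2, 15->6, 3->1, 13->4
rank(y): 3->3, 5->5, 2->2, 6->6, 1->1, 4->4
Step 2: d_i = R_x(i) - R_y(i); compute d_i^2.
  (5-3)^2=4, (3-5)^2=4, (2-2)^2=0, (6-6)^2=0, (1-1)^2=0, (4-4)^2=0
sum(d^2) = 8.
Step 3: rho = 1 - 6*8 / (6*(6^2 - 1)) = 1 - 48/210 = 0.771429.
Step 4: Under H0, t = rho * sqrt((n-2)/(1-rho^2)) = 2.4247 ~ t(4).
Step 5: Two-sided p-value from the t-distribution with 4 df = 0.072397.
Step 6: alpha = 0.05. fail to reject H0.

rho = 0.7714, p = 0.072397, fail to reject H0 at alpha = 0.05.


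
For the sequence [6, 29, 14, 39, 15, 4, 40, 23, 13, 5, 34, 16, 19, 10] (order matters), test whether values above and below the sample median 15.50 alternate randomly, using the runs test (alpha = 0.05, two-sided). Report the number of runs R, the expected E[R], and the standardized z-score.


Step 1: Compute median = 15.50; label A = above, B = below.
Labels in order: BABABBAABBAAAB  (n_A = 7, n_B = 7)
Step 2: Count runs R = 9.
Step 3: Under H0 (random ordering), E[R] = 2*n_A*n_B/(n_A+n_B) + 1 = 2*7*7/14 + 1 = 8.0000.
        Var[R] = 2*n_A*n_B*(2*n_A*n_B - n_A - n_B) / ((n_A+n_B)^2 * (n_A+n_B-1)) = 8232/2548 = 3.2308.
        SD[R] = 1.7974.
Step 4: Continuity-corrected z = (R - 0.5 - E[R]) / SD[R] = (9 - 0.5 - 8.0000) / 1.7974 = 0.2782.
Step 5: Two-sided p-value via normal approximation = 2*(1 - Phi(|z|)) = 0.780879.
Step 6: alpha = 0.05. fail to reject H0.

R = 9, z = 0.2782, p = 0.780879, fail to reject H0.


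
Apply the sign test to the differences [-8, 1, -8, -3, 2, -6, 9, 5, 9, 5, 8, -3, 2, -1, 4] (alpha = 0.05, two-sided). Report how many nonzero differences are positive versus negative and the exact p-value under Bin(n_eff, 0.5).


Step 1: Discard zero differences. Original n = 15; n_eff = number of nonzero differences = 15.
Nonzero differences (with sign): -8, +1, -8, -3, +2, -6, +9, +5, +9, +5, +8, -3, +2, -1, +4
Step 2: Count signs: positive = 9, negative = 6.
Step 3: Under H0: P(positive) = 0.5, so the number of positives S ~ Bin(15, 0.5).
Step 4: Two-sided exact p-value = sum of Bin(15,0.5) probabilities at or below the observed probability = 0.607239.
Step 5: alpha = 0.05. fail to reject H0.

n_eff = 15, pos = 9, neg = 6, p = 0.607239, fail to reject H0.


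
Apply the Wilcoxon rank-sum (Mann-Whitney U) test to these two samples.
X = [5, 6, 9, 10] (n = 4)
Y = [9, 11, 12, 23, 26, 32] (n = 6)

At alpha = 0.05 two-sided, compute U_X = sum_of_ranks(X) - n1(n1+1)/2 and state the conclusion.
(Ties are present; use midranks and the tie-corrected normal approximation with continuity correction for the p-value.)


Step 1: Combine and sort all 10 observations; assign midranks.
sorted (value, group): (5,X), (6,X), (9,X), (9,Y), (10,X), (11,Y), (12,Y), (23,Y), (26,Y), (32,Y)
ranks: 5->1, 6->2, 9->3.5, 9->3.5, 10->5, 11->6, 12->7, 23->8, 26->9, 32->10
Step 2: Rank sum for X: R1 = 1 + 2 + 3.5 + 5 = 11.5.
Step 3: U_X = R1 - n1(n1+1)/2 = 11.5 - 4*5/2 = 11.5 - 10 = 1.5.
       U_Y = n1*n2 - U_X = 24 - 1.5 = 22.5.
Step 4: Ties are present, so use the tie-corrected normal approximation (with continuity correction) for the p-value.
Step 5: p-value = 0.032476; compare to alpha = 0.05. reject H0.

U_X = 1.5, p = 0.032476, reject H0 at alpha = 0.05.


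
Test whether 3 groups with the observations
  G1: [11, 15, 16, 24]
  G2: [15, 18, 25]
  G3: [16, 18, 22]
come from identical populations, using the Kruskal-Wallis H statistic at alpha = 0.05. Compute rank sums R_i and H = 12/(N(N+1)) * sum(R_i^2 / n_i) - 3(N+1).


Step 1: Combine all N = 10 observations and assign midranks.
sorted (value, group, rank): (11,G1,1), (15,G1,2.5), (15,G2,2.5), (16,G1,4.5), (16,G3,4.5), (18,G2,6.5), (18,G3,6.5), (22,G3,8), (24,G1,9), (25,G2,10)
Step 2: Sum ranks within each group.
R_1 = 17 (n_1 = 4)
R_2 = 19 (n_2 = 3)
R_3 = 19 (n_3 = 3)
Step 3: H = 12/(N(N+1)) * sum(R_i^2/n_i) - 3(N+1)
     = 12/(10*11) * (17^2/4 + 19^2/3 + 19^2/3) - 3*11
     = 0.109091 * 312.917 - 33
     = 1.136364.
Step 4: Ties present; correction factor C = 1 - 18/(10^3 - 10) = 0.981818. Corrected H = 1.136364 / 0.981818 = 1.157407.
Step 5: Under H0, H ~ chi^2(2); p-value = 0.560625.
Step 6: alpha = 0.05. fail to reject H0.

H = 1.1574, df = 2, p = 0.560625, fail to reject H0.


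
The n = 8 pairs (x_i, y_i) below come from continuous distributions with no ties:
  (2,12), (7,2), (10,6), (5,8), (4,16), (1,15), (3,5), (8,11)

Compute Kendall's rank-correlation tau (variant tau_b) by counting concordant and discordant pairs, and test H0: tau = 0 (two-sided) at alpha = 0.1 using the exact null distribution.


Step 1: Enumerate the 28 unordered pairs (i,j) with i<j and classify each by sign(x_j-x_i) * sign(y_j-y_i).
  (1,2):dx=+5,dy=-10->D; (1,3):dx=+8,dy=-6->D; (1,4):dx=+3,dy=-4->D; (1,5):dx=+2,dy=+4->C
  (1,6):dx=-1,dy=+3->D; (1,7):dx=+1,dy=-7->D; (1,8):dx=+6,dy=-1->D; (2,3):dx=+3,dy=+4->C
  (2,4):dx=-2,dy=+6->D; (2,5):dx=-3,dy=+14->D; (2,6):dx=-6,dy=+13->D; (2,7):dx=-4,dy=+3->D
  (2,8):dx=+1,dy=+9->C; (3,4):dx=-5,dy=+2->D; (3,5):dx=-6,dy=+10->D; (3,6):dx=-9,dy=+9->D
  (3,7):dx=-7,dy=-1->C; (3,8):dx=-2,dy=+5->D; (4,5):dx=-1,dy=+8->D; (4,6):dx=-4,dy=+7->D
  (4,7):dx=-2,dy=-3->C; (4,8):dx=+3,dy=+3->C; (5,6):dx=-3,dy=-1->C; (5,7):dx=-1,dy=-11->C
  (5,8):dx=+4,dy=-5->D; (6,7):dx=+2,dy=-10->D; (6,8):dx=+7,dy=-4->D; (7,8):dx=+5,dy=+6->C
Step 2: C = 9, D = 19, total pairs = 28.
Step 3: tau = (C - D)/(n(n-1)/2) = (9 - 19)/28 = -0.357143.
Step 4: Exact two-sided p-value (enumerate n! = 40320 permutations of y under H0): p = 0.275099.
Step 5: alpha = 0.1. fail to reject H0.

tau_b = -0.3571 (C=9, D=19), p = 0.275099, fail to reject H0.


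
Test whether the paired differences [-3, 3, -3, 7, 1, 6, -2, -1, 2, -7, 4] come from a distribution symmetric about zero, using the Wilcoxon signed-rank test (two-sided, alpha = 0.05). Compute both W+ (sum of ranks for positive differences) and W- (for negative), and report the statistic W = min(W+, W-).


Step 1: Drop any zero differences (none here) and take |d_i|.
|d| = [3, 3, 3, 7, 1, 6, 2, 1, 2, 7, 4]
Step 2: Midrank |d_i| (ties get averaged ranks).
ranks: |3|->6, |3|->6, |3|->6, |7|->10.5, |1|->1.5, |6|->9, |2|->3.5, |1|->1.5, |2|->3.5, |7|->10.5, |4|->8
Step 3: Attach original signs; sum ranks with positive sign and with negative sign.
W+ = 6 + 10.5 + 1.5 + 9 + 3.5 + 8 = 38.5
W- = 6 + 6 + 3.5 + 1.5 + 10.5 = 27.5
(Check: W+ + W- = 66 should equal n(n+1)/2 = 66.)
Step 4: Test statistic W = min(W+, W-) = 27.5.
Step 5: Ties in |d|, so use the tie-corrected normal approximation.
        E[W] = n(n+1)/4 = 11*12/4 = 33.
        Tie groups: |d|=1 (t=2), |d|=2 (t=2), |d|=3 (t=3), |d|=7 (t=2); sum(t^3 - t) = 42.
        Var[W] = n(n+1)(2n+1)/24 - sum(t^3-t)/48 = 3036/24 - 42/48 = 125.625.
        z = (W - E[W]) / sqrt(Var[W]) = (27.5 - 33) / 11.2083 = -0.4907.
        Two-sided p = 2*Phi(z) = 0.623632.
Step 6: alpha = 0.05. fail to reject H0.

W+ = 38.5, W- = 27.5, W = min = 27.5, p = 0.623632, fail to reject H0.


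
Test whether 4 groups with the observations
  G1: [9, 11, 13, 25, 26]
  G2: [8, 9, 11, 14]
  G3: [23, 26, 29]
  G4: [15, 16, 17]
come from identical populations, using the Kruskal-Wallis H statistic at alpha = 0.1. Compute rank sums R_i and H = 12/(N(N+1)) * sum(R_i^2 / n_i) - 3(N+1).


Step 1: Combine all N = 15 observations and assign midranks.
sorted (value, group, rank): (8,G2,1), (9,G1,2.5), (9,G2,2.5), (11,G1,4.5), (11,G2,4.5), (13,G1,6), (14,G2,7), (15,G4,8), (16,G4,9), (17,G4,10), (23,G3,11), (25,G1,12), (26,G1,13.5), (26,G3,13.5), (29,G3,15)
Step 2: Sum ranks within each group.
R_1 = 38.5 (n_1 = 5)
R_2 = 15 (n_2 = 4)
R_3 = 39.5 (n_3 = 3)
R_4 = 27 (n_4 = 3)
Step 3: H = 12/(N(N+1)) * sum(R_i^2/n_i) - 3(N+1)
     = 12/(15*16) * (38.5^2/5 + 15^2/4 + 39.5^2/3 + 27^2/3) - 3*16
     = 0.050000 * 1115.78 - 48
     = 7.789167.
Step 4: Ties present; correction factor C = 1 - 18/(15^3 - 15) = 0.994643. Corrected H = 7.789167 / 0.994643 = 7.831119.
Step 5: Under H0, H ~ chi^2(3); p-value = 0.049634.
Step 6: alpha = 0.1. reject H0.

H = 7.8311, df = 3, p = 0.049634, reject H0.


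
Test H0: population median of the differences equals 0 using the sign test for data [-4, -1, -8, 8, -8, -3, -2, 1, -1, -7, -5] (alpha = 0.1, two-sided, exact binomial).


Step 1: Discard zero differences. Original n = 11; n_eff = number of nonzero differences = 11.
Nonzero differences (with sign): -4, -1, -8, +8, -8, -3, -2, +1, -1, -7, -5
Step 2: Count signs: positive = 2, negative = 9.
Step 3: Under H0: P(positive) = 0.5, so the number of positives S ~ Bin(11, 0.5).
Step 4: Two-sided exact p-value = sum of Bin(11,0.5) probabilities at or below the observed probability = 0.065430.
Step 5: alpha = 0.1. reject H0.

n_eff = 11, pos = 2, neg = 9, p = 0.065430, reject H0.


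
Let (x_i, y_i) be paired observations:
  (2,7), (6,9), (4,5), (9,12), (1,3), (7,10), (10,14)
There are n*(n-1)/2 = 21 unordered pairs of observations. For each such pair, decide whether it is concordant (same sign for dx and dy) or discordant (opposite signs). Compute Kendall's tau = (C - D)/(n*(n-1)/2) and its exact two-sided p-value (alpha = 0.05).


Step 1: Enumerate the 21 unordered pairs (i,j) with i<j and classify each by sign(x_j-x_i) * sign(y_j-y_i).
  (1,2):dx=+4,dy=+2->C; (1,3):dx=+2,dy=-2->D; (1,4):dx=+7,dy=+5->C; (1,5):dx=-1,dy=-4->C
  (1,6):dx=+5,dy=+3->C; (1,7):dx=+8,dy=+7->C; (2,3):dx=-2,dy=-4->C; (2,4):dx=+3,dy=+3->C
  (2,5):dx=-5,dy=-6->C; (2,6):dx=+1,dy=+1->C; (2,7):dx=+4,dy=+5->C; (3,4):dx=+5,dy=+7->C
  (3,5):dx=-3,dy=-2->C; (3,6):dx=+3,dy=+5->C; (3,7):dx=+6,dy=+9->C; (4,5):dx=-8,dy=-9->C
  (4,6):dx=-2,dy=-2->C; (4,7):dx=+1,dy=+2->C; (5,6):dx=+6,dy=+7->C; (5,7):dx=+9,dy=+11->C
  (6,7):dx=+3,dy=+4->C
Step 2: C = 20, D = 1, total pairs = 21.
Step 3: tau = (C - D)/(n(n-1)/2) = (20 - 1)/21 = 0.904762.
Step 4: Exact two-sided p-value (enumerate n! = 5040 permutations of y under H0): p = 0.002778.
Step 5: alpha = 0.05. reject H0.

tau_b = 0.9048 (C=20, D=1), p = 0.002778, reject H0.


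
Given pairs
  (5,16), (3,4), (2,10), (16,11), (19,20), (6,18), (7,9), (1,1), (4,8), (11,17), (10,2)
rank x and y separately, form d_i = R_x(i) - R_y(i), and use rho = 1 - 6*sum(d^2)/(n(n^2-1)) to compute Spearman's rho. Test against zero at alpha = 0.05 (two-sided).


Step 1: Rank x and y separately (midranks; no ties here).
rank(x): 5->5, 3->3, 2->2, 16->10, 19->11, 6->6, 7->7, 1->1, 4->4, 11->9, 10->8
rank(y): 16->8, 4->3, 10->6, 11->7, 20->11, 18->10, 9->5, 1->1, 8->4, 17->9, 2->2
Step 2: d_i = R_x(i) - R_y(i); compute d_i^2.
  (5-8)^2=9, (3-3)^2=0, (2-6)^2=16, (10-7)^2=9, (11-11)^2=0, (6-10)^2=16, (7-5)^2=4, (1-1)^2=0, (4-4)^2=0, (9-9)^2=0, (8-2)^2=36
sum(d^2) = 90.
Step 3: rho = 1 - 6*90 / (11*(11^2 - 1)) = 1 - 540/1320 = 0.590909.
Step 4: Under H0, t = rho * sqrt((n-2)/(1-rho^2)) = 2.1974 ~ t(9).
Step 5: Two-sided p-value from the t-distribution with 9 df = 0.055576.
Step 6: alpha = 0.05. fail to reject H0.

rho = 0.5909, p = 0.055576, fail to reject H0 at alpha = 0.05.


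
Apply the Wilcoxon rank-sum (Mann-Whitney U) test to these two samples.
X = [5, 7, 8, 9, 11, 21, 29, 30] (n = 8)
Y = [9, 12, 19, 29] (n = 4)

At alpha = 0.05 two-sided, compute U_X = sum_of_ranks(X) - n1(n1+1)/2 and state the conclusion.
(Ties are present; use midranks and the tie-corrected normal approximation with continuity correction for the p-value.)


Step 1: Combine and sort all 12 observations; assign midranks.
sorted (value, group): (5,X), (7,X), (8,X), (9,X), (9,Y), (11,X), (12,Y), (19,Y), (21,X), (29,X), (29,Y), (30,X)
ranks: 5->1, 7->2, 8->3, 9->4.5, 9->4.5, 11->6, 12->7, 19->8, 21->9, 29->10.5, 29->10.5, 30->12
Step 2: Rank sum for X: R1 = 1 + 2 + 3 + 4.5 + 6 + 9 + 10.5 + 12 = 48.
Step 3: U_X = R1 - n1(n1+1)/2 = 48 - 8*9/2 = 48 - 36 = 12.
       U_Y = n1*n2 - U_X = 32 - 12 = 20.
Step 4: Ties are present, so use the tie-corrected normal approximation (with continuity correction) for the p-value.
Step 5: p-value = 0.550818; compare to alpha = 0.05. fail to reject H0.

U_X = 12, p = 0.550818, fail to reject H0 at alpha = 0.05.


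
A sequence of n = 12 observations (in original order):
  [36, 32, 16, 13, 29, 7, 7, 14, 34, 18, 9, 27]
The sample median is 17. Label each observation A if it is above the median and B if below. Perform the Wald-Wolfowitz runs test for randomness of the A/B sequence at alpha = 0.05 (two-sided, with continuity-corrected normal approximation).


Step 1: Compute median = 17; label A = above, B = below.
Labels in order: AABBABBBAABA  (n_A = 6, n_B = 6)
Step 2: Count runs R = 7.
Step 3: Under H0 (random ordering), E[R] = 2*n_A*n_B/(n_A+n_B) + 1 = 2*6*6/12 + 1 = 7.0000.
        Var[R] = 2*n_A*n_B*(2*n_A*n_B - n_A - n_B) / ((n_A+n_B)^2 * (n_A+n_B-1)) = 4320/1584 = 2.7273.
        SD[R] = 1.6514.
Step 4: R = E[R], so z = 0 with no continuity correction.
Step 5: Two-sided p-value via normal approximation = 2*(1 - Phi(|z|)) = 1.000000.
Step 6: alpha = 0.05. fail to reject H0.

R = 7, z = 0.0000, p = 1.000000, fail to reject H0.


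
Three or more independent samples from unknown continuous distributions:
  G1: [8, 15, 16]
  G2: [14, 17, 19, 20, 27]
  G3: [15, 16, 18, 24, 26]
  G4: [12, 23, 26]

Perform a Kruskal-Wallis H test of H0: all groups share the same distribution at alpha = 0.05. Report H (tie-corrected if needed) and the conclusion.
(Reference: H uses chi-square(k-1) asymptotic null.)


Step 1: Combine all N = 16 observations and assign midranks.
sorted (value, group, rank): (8,G1,1), (12,G4,2), (14,G2,3), (15,G1,4.5), (15,G3,4.5), (16,G1,6.5), (16,G3,6.5), (17,G2,8), (18,G3,9), (19,G2,10), (20,G2,11), (23,G4,12), (24,G3,13), (26,G3,14.5), (26,G4,14.5), (27,G2,16)
Step 2: Sum ranks within each group.
R_1 = 12 (n_1 = 3)
R_2 = 48 (n_2 = 5)
R_3 = 47.5 (n_3 = 5)
R_4 = 28.5 (n_4 = 3)
Step 3: H = 12/(N(N+1)) * sum(R_i^2/n_i) - 3(N+1)
     = 12/(16*17) * (12^2/3 + 48^2/5 + 47.5^2/5 + 28.5^2/3) - 3*17
     = 0.044118 * 1230.8 - 51
     = 3.300000.
Step 4: Ties present; correction factor C = 1 - 18/(16^3 - 16) = 0.995588. Corrected H = 3.300000 / 0.995588 = 3.314623.
Step 5: Under H0, H ~ chi^2(3); p-value = 0.345613.
Step 6: alpha = 0.05. fail to reject H0.

H = 3.3146, df = 3, p = 0.345613, fail to reject H0.


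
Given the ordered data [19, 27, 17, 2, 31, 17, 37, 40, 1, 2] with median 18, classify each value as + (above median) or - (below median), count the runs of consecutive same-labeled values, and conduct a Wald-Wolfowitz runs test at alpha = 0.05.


Step 1: Compute median = 18; label A = above, B = below.
Labels in order: AABBABAABB  (n_A = 5, n_B = 5)
Step 2: Count runs R = 6.
Step 3: Under H0 (random ordering), E[R] = 2*n_A*n_B/(n_A+n_B) + 1 = 2*5*5/10 + 1 = 6.0000.
        Var[R] = 2*n_A*n_B*(2*n_A*n_B - n_A - n_B) / ((n_A+n_B)^2 * (n_A+n_B-1)) = 2000/900 = 2.2222.
        SD[R] = 1.4907.
Step 4: R = E[R], so z = 0 with no continuity correction.
Step 5: Two-sided p-value via normal approximation = 2*(1 - Phi(|z|)) = 1.000000.
Step 6: alpha = 0.05. fail to reject H0.

R = 6, z = 0.0000, p = 1.000000, fail to reject H0.


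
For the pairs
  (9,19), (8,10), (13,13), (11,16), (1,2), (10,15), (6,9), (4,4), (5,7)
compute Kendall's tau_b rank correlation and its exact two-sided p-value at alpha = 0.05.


Step 1: Enumerate the 36 unordered pairs (i,j) with i<j and classify each by sign(x_j-x_i) * sign(y_j-y_i).
  (1,2):dx=-1,dy=-9->C; (1,3):dx=+4,dy=-6->D; (1,4):dx=+2,dy=-3->D; (1,5):dx=-8,dy=-17->C
  (1,6):dx=+1,dy=-4->D; (1,7):dx=-3,dy=-10->C; (1,8):dx=-5,dy=-15->C; (1,9):dx=-4,dy=-12->C
  (2,3):dx=+5,dy=+3->C; (2,4):dx=+3,dy=+6->C; (2,5):dx=-7,dy=-8->C; (2,6):dx=+2,dy=+5->C
  (2,7):dx=-2,dy=-1->C; (2,8):dx=-4,dy=-6->C; (2,9):dx=-3,dy=-3->C; (3,4):dx=-2,dy=+3->D
  (3,5):dx=-12,dy=-11->C; (3,6):dx=-3,dy=+2->D; (3,7):dx=-7,dy=-4->C; (3,8):dx=-9,dy=-9->C
  (3,9):dx=-8,dy=-6->C; (4,5):dx=-10,dy=-14->C; (4,6):dx=-1,dy=-1->C; (4,7):dx=-5,dy=-7->C
  (4,8):dx=-7,dy=-12->C; (4,9):dx=-6,dy=-9->C; (5,6):dx=+9,dy=+13->C; (5,7):dx=+5,dy=+7->C
  (5,8):dx=+3,dy=+2->C; (5,9):dx=+4,dy=+5->C; (6,7):dx=-4,dy=-6->C; (6,8):dx=-6,dy=-11->C
  (6,9):dx=-5,dy=-8->C; (7,8):dx=-2,dy=-5->C; (7,9):dx=-1,dy=-2->C; (8,9):dx=+1,dy=+3->C
Step 2: C = 31, D = 5, total pairs = 36.
Step 3: tau = (C - D)/(n(n-1)/2) = (31 - 5)/36 = 0.722222.
Step 4: Exact two-sided p-value (enumerate n! = 362880 permutations of y under H0): p = 0.005886.
Step 5: alpha = 0.05. reject H0.

tau_b = 0.7222 (C=31, D=5), p = 0.005886, reject H0.


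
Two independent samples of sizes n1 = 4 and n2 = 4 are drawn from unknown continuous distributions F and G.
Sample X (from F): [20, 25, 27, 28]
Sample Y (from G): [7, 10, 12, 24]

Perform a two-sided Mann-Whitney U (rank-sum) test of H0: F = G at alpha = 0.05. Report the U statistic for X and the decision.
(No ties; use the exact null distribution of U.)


Step 1: Combine and sort all 8 observations; assign midranks.
sorted (value, group): (7,Y), (10,Y), (12,Y), (20,X), (24,Y), (25,X), (27,X), (28,X)
ranks: 7->1, 10->2, 12->3, 20->4, 24->5, 25->6, 27->7, 28->8
Step 2: Rank sum for X: R1 = 4 + 6 + 7 + 8 = 25.
Step 3: U_X = R1 - n1(n1+1)/2 = 25 - 4*5/2 = 25 - 10 = 15.
       U_Y = n1*n2 - U_X = 16 - 15 = 1.
Step 4: No ties, so the exact null distribution of U (based on enumerating the C(8,4) = 70 equally likely rank assignments) gives the two-sided p-value.
Step 5: p-value = 0.057143; compare to alpha = 0.05. fail to reject H0.

U_X = 15, p = 0.057143, fail to reject H0 at alpha = 0.05.


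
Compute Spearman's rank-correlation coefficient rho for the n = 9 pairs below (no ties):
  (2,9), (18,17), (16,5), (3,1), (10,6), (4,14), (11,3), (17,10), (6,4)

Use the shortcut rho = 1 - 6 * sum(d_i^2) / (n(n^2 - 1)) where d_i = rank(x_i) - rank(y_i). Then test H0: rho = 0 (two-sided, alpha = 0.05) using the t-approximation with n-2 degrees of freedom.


Step 1: Rank x and y separately (midranks; no ties here).
rank(x): 2->1, 18->9, 16->7, 3->2, 10->5, 4->3, 11->6, 17->8, 6->4
rank(y): 9->6, 17->9, 5->4, 1->1, 6->5, 14->8, 3->2, 10->7, 4->3
Step 2: d_i = R_x(i) - R_y(i); compute d_i^2.
  (1-6)^2=25, (9-9)^2=0, (7-4)^2=9, (2-1)^2=1, (5-5)^2=0, (3-8)^2=25, (6-2)^2=16, (8-7)^2=1, (4-3)^2=1
sum(d^2) = 78.
Step 3: rho = 1 - 6*78 / (9*(9^2 - 1)) = 1 - 468/720 = 0.350000.
Step 4: Under H0, t = rho * sqrt((n-2)/(1-rho^2)) = 0.9885 ~ t(7).
Step 5: Two-sided p-value from the t-distribution with 7 df = 0.355820.
Step 6: alpha = 0.05. fail to reject H0.

rho = 0.3500, p = 0.355820, fail to reject H0 at alpha = 0.05.


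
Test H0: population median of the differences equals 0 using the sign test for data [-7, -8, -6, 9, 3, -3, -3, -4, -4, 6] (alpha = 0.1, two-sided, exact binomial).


Step 1: Discard zero differences. Original n = 10; n_eff = number of nonzero differences = 10.
Nonzero differences (with sign): -7, -8, -6, +9, +3, -3, -3, -4, -4, +6
Step 2: Count signs: positive = 3, negative = 7.
Step 3: Under H0: P(positive) = 0.5, so the number of positives S ~ Bin(10, 0.5).
Step 4: Two-sided exact p-value = sum of Bin(10,0.5) probabilities at or below the observed probability = 0.343750.
Step 5: alpha = 0.1. fail to reject H0.

n_eff = 10, pos = 3, neg = 7, p = 0.343750, fail to reject H0.


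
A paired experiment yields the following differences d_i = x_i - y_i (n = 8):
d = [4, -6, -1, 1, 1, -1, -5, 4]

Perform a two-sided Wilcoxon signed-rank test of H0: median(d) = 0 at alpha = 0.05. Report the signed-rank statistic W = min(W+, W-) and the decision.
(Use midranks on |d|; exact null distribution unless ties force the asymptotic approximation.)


Step 1: Drop any zero differences (none here) and take |d_i|.
|d| = [4, 6, 1, 1, 1, 1, 5, 4]
Step 2: Midrank |d_i| (ties get averaged ranks).
ranks: |4|->5.5, |6|->8, |1|->2.5, |1|->2.5, |1|->2.5, |1|->2.5, |5|->7, |4|->5.5
Step 3: Attach original signs; sum ranks with positive sign and with negative sign.
W+ = 5.5 + 2.5 + 2.5 + 5.5 = 16
W- = 8 + 2.5 + 2.5 + 7 = 20
(Check: W+ + W- = 36 should equal n(n+1)/2 = 36.)
Step 4: Test statistic W = min(W+, W-) = 16.
Step 5: Ties in |d|, so use the tie-corrected normal approximation.
        E[W] = n(n+1)/4 = 8*9/4 = 18.
        Tie groups: |d|=1 (t=4), |d|=4 (t=2); sum(t^3 - t) = 66.
        Var[W] = n(n+1)(2n+1)/24 - sum(t^3-t)/48 = 1224/24 - 66/48 = 49.625.
        z = (W - E[W]) / sqrt(Var[W]) = (16 - 18) / 7.0445 = -0.2839.
        Two-sided p = 2*Phi(z) = 0.776480.
Step 6: alpha = 0.05. fail to reject H0.

W+ = 16, W- = 20, W = min = 16, p = 0.776480, fail to reject H0.


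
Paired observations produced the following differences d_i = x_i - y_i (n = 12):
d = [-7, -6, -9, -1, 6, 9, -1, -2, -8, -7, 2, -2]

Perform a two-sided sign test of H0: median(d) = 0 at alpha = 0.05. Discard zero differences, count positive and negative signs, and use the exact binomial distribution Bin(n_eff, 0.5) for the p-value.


Step 1: Discard zero differences. Original n = 12; n_eff = number of nonzero differences = 12.
Nonzero differences (with sign): -7, -6, -9, -1, +6, +9, -1, -2, -8, -7, +2, -2
Step 2: Count signs: positive = 3, negative = 9.
Step 3: Under H0: P(positive) = 0.5, so the number of positives S ~ Bin(12, 0.5).
Step 4: Two-sided exact p-value = sum of Bin(12,0.5) probabilities at or below the observed probability = 0.145996.
Step 5: alpha = 0.05. fail to reject H0.

n_eff = 12, pos = 3, neg = 9, p = 0.145996, fail to reject H0.


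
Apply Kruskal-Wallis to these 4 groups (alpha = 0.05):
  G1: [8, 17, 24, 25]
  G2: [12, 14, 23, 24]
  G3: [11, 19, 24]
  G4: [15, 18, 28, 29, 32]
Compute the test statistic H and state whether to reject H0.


Step 1: Combine all N = 16 observations and assign midranks.
sorted (value, group, rank): (8,G1,1), (11,G3,2), (12,G2,3), (14,G2,4), (15,G4,5), (17,G1,6), (18,G4,7), (19,G3,8), (23,G2,9), (24,G1,11), (24,G2,11), (24,G3,11), (25,G1,13), (28,G4,14), (29,G4,15), (32,G4,16)
Step 2: Sum ranks within each group.
R_1 = 31 (n_1 = 4)
R_2 = 27 (n_2 = 4)
R_3 = 21 (n_3 = 3)
R_4 = 57 (n_4 = 5)
Step 3: H = 12/(N(N+1)) * sum(R_i^2/n_i) - 3(N+1)
     = 12/(16*17) * (31^2/4 + 27^2/4 + 21^2/3 + 57^2/5) - 3*17
     = 0.044118 * 1219.3 - 51
     = 2.792647.
Step 4: Ties present; correction factor C = 1 - 24/(16^3 - 16) = 0.994118. Corrected H = 2.792647 / 0.994118 = 2.809172.
Step 5: Under H0, H ~ chi^2(3); p-value = 0.421992.
Step 6: alpha = 0.05. fail to reject H0.

H = 2.8092, df = 3, p = 0.421992, fail to reject H0.


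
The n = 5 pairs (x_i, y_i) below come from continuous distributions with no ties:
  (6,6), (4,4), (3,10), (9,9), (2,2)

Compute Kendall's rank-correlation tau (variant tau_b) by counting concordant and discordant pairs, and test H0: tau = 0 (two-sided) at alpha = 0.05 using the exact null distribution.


Step 1: Enumerate the 10 unordered pairs (i,j) with i<j and classify each by sign(x_j-x_i) * sign(y_j-y_i).
  (1,2):dx=-2,dy=-2->C; (1,3):dx=-3,dy=+4->D; (1,4):dx=+3,dy=+3->C; (1,5):dx=-4,dy=-4->C
  (2,3):dx=-1,dy=+6->D; (2,4):dx=+5,dy=+5->C; (2,5):dx=-2,dy=-2->C; (3,4):dx=+6,dy=-1->D
  (3,5):dx=-1,dy=-8->C; (4,5):dx=-7,dy=-7->C
Step 2: C = 7, D = 3, total pairs = 10.
Step 3: tau = (C - D)/(n(n-1)/2) = (7 - 3)/10 = 0.400000.
Step 4: Exact two-sided p-value (enumerate n! = 120 permutations of y under H0): p = 0.483333.
Step 5: alpha = 0.05. fail to reject H0.

tau_b = 0.4000 (C=7, D=3), p = 0.483333, fail to reject H0.


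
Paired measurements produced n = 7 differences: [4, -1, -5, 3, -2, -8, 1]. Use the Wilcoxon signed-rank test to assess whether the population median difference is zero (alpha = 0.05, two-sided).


Step 1: Drop any zero differences (none here) and take |d_i|.
|d| = [4, 1, 5, 3, 2, 8, 1]
Step 2: Midrank |d_i| (ties get averaged ranks).
ranks: |4|->5, |1|->1.5, |5|->6, |3|->4, |2|->3, |8|->7, |1|->1.5
Step 3: Attach original signs; sum ranks with positive sign and with negative sign.
W+ = 5 + 4 + 1.5 = 10.5
W- = 1.5 + 6 + 3 + 7 = 17.5
(Check: W+ + W- = 28 should equal n(n+1)/2 = 28.)
Step 4: Test statistic W = min(W+, W-) = 10.5.
Step 5: Ties in |d|, so use the tie-corrected normal approximation.
        E[W] = n(n+1)/4 = 7*8/4 = 14.
        Tie groups: |d|=1 (t=2); sum(t^3 - t) = 6.
        Var[W] = n(n+1)(2n+1)/24 - sum(t^3-t)/48 = 840/24 - 6/48 = 34.875.
        z = (W - E[W]) / sqrt(Var[W]) = (10.5 - 14) / 5.9055 = -0.5927.
        Two-sided p = 2*Phi(z) = 0.553404.
Step 6: alpha = 0.05. fail to reject H0.

W+ = 10.5, W- = 17.5, W = min = 10.5, p = 0.553404, fail to reject H0.


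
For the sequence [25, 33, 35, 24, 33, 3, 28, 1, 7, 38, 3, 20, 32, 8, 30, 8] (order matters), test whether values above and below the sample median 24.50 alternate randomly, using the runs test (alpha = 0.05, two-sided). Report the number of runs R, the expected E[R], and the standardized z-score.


Step 1: Compute median = 24.50; label A = above, B = below.
Labels in order: AAABABABBABBABAB  (n_A = 8, n_B = 8)
Step 2: Count runs R = 12.
Step 3: Under H0 (random ordering), E[R] = 2*n_A*n_B/(n_A+n_B) + 1 = 2*8*8/16 + 1 = 9.0000.
        Var[R] = 2*n_A*n_B*(2*n_A*n_B - n_A - n_B) / ((n_A+n_B)^2 * (n_A+n_B-1)) = 14336/3840 = 3.7333.
        SD[R] = 1.9322.
Step 4: Continuity-corrected z = (R - 0.5 - E[R]) / SD[R] = (12 - 0.5 - 9.0000) / 1.9322 = 1.2939.
Step 5: Two-sided p-value via normal approximation = 2*(1 - Phi(|z|)) = 0.195709.
Step 6: alpha = 0.05. fail to reject H0.

R = 12, z = 1.2939, p = 0.195709, fail to reject H0.


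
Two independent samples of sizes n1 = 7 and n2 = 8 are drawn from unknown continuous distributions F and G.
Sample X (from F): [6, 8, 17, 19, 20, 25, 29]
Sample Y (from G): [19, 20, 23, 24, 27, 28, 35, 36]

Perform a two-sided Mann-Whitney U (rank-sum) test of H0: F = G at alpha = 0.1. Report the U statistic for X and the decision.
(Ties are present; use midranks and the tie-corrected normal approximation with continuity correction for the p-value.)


Step 1: Combine and sort all 15 observations; assign midranks.
sorted (value, group): (6,X), (8,X), (17,X), (19,X), (19,Y), (20,X), (20,Y), (23,Y), (24,Y), (25,X), (27,Y), (28,Y), (29,X), (35,Y), (36,Y)
ranks: 6->1, 8->2, 17->3, 19->4.5, 19->4.5, 20->6.5, 20->6.5, 23->8, 24->9, 25->10, 27->11, 28->12, 29->13, 35->14, 36->15
Step 2: Rank sum for X: R1 = 1 + 2 + 3 + 4.5 + 6.5 + 10 + 13 = 40.
Step 3: U_X = R1 - n1(n1+1)/2 = 40 - 7*8/2 = 40 - 28 = 12.
       U_Y = n1*n2 - U_X = 56 - 12 = 44.
Step 4: Ties are present, so use the tie-corrected normal approximation (with continuity correction) for the p-value.
Step 5: p-value = 0.072337; compare to alpha = 0.1. reject H0.

U_X = 12, p = 0.072337, reject H0 at alpha = 0.1.


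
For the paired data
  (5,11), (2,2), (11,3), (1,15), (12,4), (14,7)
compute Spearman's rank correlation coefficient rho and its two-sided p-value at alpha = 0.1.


Step 1: Rank x and y separately (midranks; no ties here).
rank(x): 5->3, 2->2, 11->4, 1->1, 12->5, 14->6
rank(y): 11->5, 2->1, 3->2, 15->6, 4->3, 7->4
Step 2: d_i = R_x(i) - R_y(i); compute d_i^2.
  (3-5)^2=4, (2-1)^2=1, (4-2)^2=4, (1-6)^2=25, (5-3)^2=4, (6-4)^2=4
sum(d^2) = 42.
Step 3: rho = 1 - 6*42 / (6*(6^2 - 1)) = 1 - 252/210 = -0.200000.
Step 4: Under H0, t = rho * sqrt((n-2)/(1-rho^2)) = -0.4082 ~ t(4).
Step 5: Two-sided p-value from the t-distribution with 4 df = 0.704000.
Step 6: alpha = 0.1. fail to reject H0.

rho = -0.2000, p = 0.704000, fail to reject H0 at alpha = 0.1.


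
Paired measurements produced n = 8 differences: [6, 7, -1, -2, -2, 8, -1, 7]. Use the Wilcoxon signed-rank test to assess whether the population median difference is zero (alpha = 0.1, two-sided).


Step 1: Drop any zero differences (none here) and take |d_i|.
|d| = [6, 7, 1, 2, 2, 8, 1, 7]
Step 2: Midrank |d_i| (ties get averaged ranks).
ranks: |6|->5, |7|->6.5, |1|->1.5, |2|->3.5, |2|->3.5, |8|->8, |1|->1.5, |7|->6.5
Step 3: Attach original signs; sum ranks with positive sign and with negative sign.
W+ = 5 + 6.5 + 8 + 6.5 = 26
W- = 1.5 + 3.5 + 3.5 + 1.5 = 10
(Check: W+ + W- = 36 should equal n(n+1)/2 = 36.)
Step 4: Test statistic W = min(W+, W-) = 10.
Step 5: Ties in |d|, so use the tie-corrected normal approximation.
        E[W] = n(n+1)/4 = 8*9/4 = 18.
        Tie groups: |d|=1 (t=2), |d|=2 (t=2), |d|=7 (t=2); sum(t^3 - t) = 18.
        Var[W] = n(n+1)(2n+1)/24 - sum(t^3-t)/48 = 1224/24 - 18/48 = 50.625.
        z = (W - E[W]) / sqrt(Var[W]) = (10 - 18) / 7.1151 = -1.1244.
        Two-sided p = 2*Phi(z) = 0.260858.
Step 6: alpha = 0.1. fail to reject H0.

W+ = 26, W- = 10, W = min = 10, p = 0.260858, fail to reject H0.


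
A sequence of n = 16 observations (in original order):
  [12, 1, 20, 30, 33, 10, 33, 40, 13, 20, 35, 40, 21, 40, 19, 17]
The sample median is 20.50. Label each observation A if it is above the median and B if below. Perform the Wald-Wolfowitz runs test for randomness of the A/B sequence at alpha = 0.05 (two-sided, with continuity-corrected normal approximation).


Step 1: Compute median = 20.50; label A = above, B = below.
Labels in order: BBBAABAABBAAAABB  (n_A = 8, n_B = 8)
Step 2: Count runs R = 7.
Step 3: Under H0 (random ordering), E[R] = 2*n_A*n_B/(n_A+n_B) + 1 = 2*8*8/16 + 1 = 9.0000.
        Var[R] = 2*n_A*n_B*(2*n_A*n_B - n_A - n_B) / ((n_A+n_B)^2 * (n_A+n_B-1)) = 14336/3840 = 3.7333.
        SD[R] = 1.9322.
Step 4: Continuity-corrected z = (R + 0.5 - E[R]) / SD[R] = (7 + 0.5 - 9.0000) / 1.9322 = -0.7763.
Step 5: Two-sided p-value via normal approximation = 2*(1 - Phi(|z|)) = 0.437558.
Step 6: alpha = 0.05. fail to reject H0.

R = 7, z = -0.7763, p = 0.437558, fail to reject H0.


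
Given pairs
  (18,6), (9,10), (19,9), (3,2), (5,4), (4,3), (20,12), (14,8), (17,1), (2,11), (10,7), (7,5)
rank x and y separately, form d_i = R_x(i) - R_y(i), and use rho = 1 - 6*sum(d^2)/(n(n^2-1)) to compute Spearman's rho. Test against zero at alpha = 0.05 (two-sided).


Step 1: Rank x and y separately (midranks; no ties here).
rank(x): 18->10, 9->6, 19->11, 3->2, 5->4, 4->3, 20->12, 14->8, 17->9, 2->1, 10->7, 7->5
rank(y): 6->6, 10->10, 9->9, 2->2, 4->4, 3->3, 12->12, 8->8, 1->1, 11->11, 7->7, 5->5
Step 2: d_i = R_x(i) - R_y(i); compute d_i^2.
  (10-6)^2=16, (6-10)^2=16, (11-9)^2=4, (2-2)^2=0, (4-4)^2=0, (3-3)^2=0, (12-12)^2=0, (8-8)^2=0, (9-1)^2=64, (1-11)^2=100, (7-7)^2=0, (5-5)^2=0
sum(d^2) = 200.
Step 3: rho = 1 - 6*200 / (12*(12^2 - 1)) = 1 - 1200/1716 = 0.300699.
Step 4: Under H0, t = rho * sqrt((n-2)/(1-rho^2)) = 0.9970 ~ t(10).
Step 5: Two-sided p-value from the t-distribution with 10 df = 0.342260.
Step 6: alpha = 0.05. fail to reject H0.

rho = 0.3007, p = 0.342260, fail to reject H0 at alpha = 0.05.


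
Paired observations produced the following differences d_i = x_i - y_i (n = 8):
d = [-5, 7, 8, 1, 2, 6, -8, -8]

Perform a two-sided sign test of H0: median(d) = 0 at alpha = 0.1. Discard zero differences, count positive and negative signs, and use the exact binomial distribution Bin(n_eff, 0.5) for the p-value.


Step 1: Discard zero differences. Original n = 8; n_eff = number of nonzero differences = 8.
Nonzero differences (with sign): -5, +7, +8, +1, +2, +6, -8, -8
Step 2: Count signs: positive = 5, negative = 3.
Step 3: Under H0: P(positive) = 0.5, so the number of positives S ~ Bin(8, 0.5).
Step 4: Two-sided exact p-value = sum of Bin(8,0.5) probabilities at or below the observed probability = 0.726562.
Step 5: alpha = 0.1. fail to reject H0.

n_eff = 8, pos = 5, neg = 3, p = 0.726562, fail to reject H0.


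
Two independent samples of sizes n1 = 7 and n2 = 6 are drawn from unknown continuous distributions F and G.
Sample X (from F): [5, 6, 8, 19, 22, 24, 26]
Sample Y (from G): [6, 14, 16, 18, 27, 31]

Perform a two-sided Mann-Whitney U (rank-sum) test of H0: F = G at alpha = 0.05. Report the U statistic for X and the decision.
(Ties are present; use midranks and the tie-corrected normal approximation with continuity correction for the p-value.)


Step 1: Combine and sort all 13 observations; assign midranks.
sorted (value, group): (5,X), (6,X), (6,Y), (8,X), (14,Y), (16,Y), (18,Y), (19,X), (22,X), (24,X), (26,X), (27,Y), (31,Y)
ranks: 5->1, 6->2.5, 6->2.5, 8->4, 14->5, 16->6, 18->7, 19->8, 22->9, 24->10, 26->11, 27->12, 31->13
Step 2: Rank sum for X: R1 = 1 + 2.5 + 4 + 8 + 9 + 10 + 11 = 45.5.
Step 3: U_X = R1 - n1(n1+1)/2 = 45.5 - 7*8/2 = 45.5 - 28 = 17.5.
       U_Y = n1*n2 - U_X = 42 - 17.5 = 24.5.
Step 4: Ties are present, so use the tie-corrected normal approximation (with continuity correction) for the p-value.
Step 5: p-value = 0.667806; compare to alpha = 0.05. fail to reject H0.

U_X = 17.5, p = 0.667806, fail to reject H0 at alpha = 0.05.


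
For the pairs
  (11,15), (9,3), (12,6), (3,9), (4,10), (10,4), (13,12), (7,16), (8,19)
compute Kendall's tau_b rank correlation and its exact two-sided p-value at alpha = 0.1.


Step 1: Enumerate the 36 unordered pairs (i,j) with i<j and classify each by sign(x_j-x_i) * sign(y_j-y_i).
  (1,2):dx=-2,dy=-12->C; (1,3):dx=+1,dy=-9->D; (1,4):dx=-8,dy=-6->C; (1,5):dx=-7,dy=-5->C
  (1,6):dx=-1,dy=-11->C; (1,7):dx=+2,dy=-3->D; (1,8):dx=-4,dy=+1->D; (1,9):dx=-3,dy=+4->D
  (2,3):dx=+3,dy=+3->C; (2,4):dx=-6,dy=+6->D; (2,5):dx=-5,dy=+7->D; (2,6):dx=+1,dy=+1->C
  (2,7):dx=+4,dy=+9->C; (2,8):dx=-2,dy=+13->D; (2,9):dx=-1,dy=+16->D; (3,4):dx=-9,dy=+3->D
  (3,5):dx=-8,dy=+4->D; (3,6):dx=-2,dy=-2->C; (3,7):dx=+1,dy=+6->C; (3,8):dx=-5,dy=+10->D
  (3,9):dx=-4,dy=+13->D; (4,5):dx=+1,dy=+1->C; (4,6):dx=+7,dy=-5->D; (4,7):dx=+10,dy=+3->C
  (4,8):dx=+4,dy=+7->C; (4,9):dx=+5,dy=+10->C; (5,6):dx=+6,dy=-6->D; (5,7):dx=+9,dy=+2->C
  (5,8):dx=+3,dy=+6->C; (5,9):dx=+4,dy=+9->C; (6,7):dx=+3,dy=+8->C; (6,8):dx=-3,dy=+12->D
  (6,9):dx=-2,dy=+15->D; (7,8):dx=-6,dy=+4->D; (7,9):dx=-5,dy=+7->D; (8,9):dx=+1,dy=+3->C
Step 2: C = 18, D = 18, total pairs = 36.
Step 3: tau = (C - D)/(n(n-1)/2) = (18 - 18)/36 = 0.000000.
Step 4: Exact two-sided p-value (enumerate n! = 362880 permutations of y under H0): p = 1.000000.
Step 5: alpha = 0.1. fail to reject H0.

tau_b = 0.0000 (C=18, D=18), p = 1.000000, fail to reject H0.
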